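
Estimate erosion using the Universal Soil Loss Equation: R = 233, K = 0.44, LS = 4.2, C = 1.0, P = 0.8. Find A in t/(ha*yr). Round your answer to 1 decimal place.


Step 1: A = R * K * LS * C * P
Step 2: R * K = 233 * 0.44 = 102.52
Step 3: (R*K) * LS = 102.52 * 4.2 = 430.584
Step 4: * C * P = 430.584 * 1.0 * 0.8 = 344.5
Step 5: A = 344.5 t/(ha*yr)

344.5


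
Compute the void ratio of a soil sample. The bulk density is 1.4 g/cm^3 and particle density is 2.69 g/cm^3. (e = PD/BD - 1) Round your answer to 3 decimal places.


Step 1: e = PD / BD - 1
Step 2: e = 2.69 / 1.4 - 1
Step 3: e = 1.92143 - 1
Step 4: e = 0.921

0.921


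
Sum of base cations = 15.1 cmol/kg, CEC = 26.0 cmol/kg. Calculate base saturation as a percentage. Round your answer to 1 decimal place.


Step 1: BS = 100 * (sum of bases) / CEC
Step 2: BS = 100 * 15.1 / 26.0
Step 3: BS = 58.1%

58.1


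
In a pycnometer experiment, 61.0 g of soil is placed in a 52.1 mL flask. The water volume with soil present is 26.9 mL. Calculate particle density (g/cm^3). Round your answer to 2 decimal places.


Step 1: Volume of solids = flask volume - water volume with soil
Step 2: V_solids = 52.1 - 26.9 = 25.2 mL
Step 3: Particle density = mass / V_solids = 61.0 / 25.2 = 2.42 g/cm^3

2.42


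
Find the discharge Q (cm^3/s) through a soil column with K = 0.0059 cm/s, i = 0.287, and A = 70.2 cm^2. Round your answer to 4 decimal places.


Step 1: Apply Darcy's law: Q = K * i * A
Step 2: Q = 0.0059 * 0.287 * 70.2
Step 3: Q = 0.1189 cm^3/s

0.1189


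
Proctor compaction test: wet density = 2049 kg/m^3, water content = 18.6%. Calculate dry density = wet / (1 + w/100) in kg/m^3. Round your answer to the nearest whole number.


Step 1: Dry density = wet density / (1 + w/100)
Step 2: Dry density = 2049 / (1 + 18.6/100)
Step 3: Dry density = 2049 / 1.186
Step 4: Dry density = 1728 kg/m^3

1728


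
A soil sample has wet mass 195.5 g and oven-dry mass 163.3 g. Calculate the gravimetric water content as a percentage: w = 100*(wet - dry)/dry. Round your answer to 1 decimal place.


Step 1: Water mass = wet - dry = 195.5 - 163.3 = 32.2 g
Step 2: w = 100 * water mass / dry mass
Step 3: w = 100 * 32.2 / 163.3 = 19.7%

19.7


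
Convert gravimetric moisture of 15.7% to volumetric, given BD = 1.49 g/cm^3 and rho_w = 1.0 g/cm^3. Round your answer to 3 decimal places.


Step 1: theta = (w / 100) * BD / rho_w
Step 2: theta = (15.7 / 100) * 1.49 / 1.0
Step 3: theta = 0.157 * 1.49
Step 4: theta = 0.234

0.234


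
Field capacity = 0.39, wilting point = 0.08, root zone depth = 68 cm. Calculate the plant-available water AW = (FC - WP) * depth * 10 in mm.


Step 1: Available water = (FC - WP) * depth * 10
Step 2: AW = (0.39 - 0.08) * 68 * 10
Step 3: AW = 0.31 * 68 * 10
Step 4: AW = 210.8 mm

210.8


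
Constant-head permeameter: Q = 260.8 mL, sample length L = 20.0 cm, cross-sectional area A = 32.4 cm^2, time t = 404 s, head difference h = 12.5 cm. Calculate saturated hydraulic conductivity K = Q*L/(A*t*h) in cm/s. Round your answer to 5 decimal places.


Step 1: K = Q * L / (A * t * h)
Step 2: Numerator = 260.8 * 20.0 = 5216.0
Step 3: Denominator = 32.4 * 404 * 12.5 = 163620.0
Step 4: K = 5216.0 / 163620.0 = 0.03188 cm/s

0.03188


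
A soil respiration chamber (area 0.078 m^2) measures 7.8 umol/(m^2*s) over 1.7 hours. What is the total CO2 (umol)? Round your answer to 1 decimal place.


Step 1: Convert time to seconds: 1.7 hr * 3600 = 6120.0 s
Step 2: Total = flux * area * time_s
Step 3: Total = 7.8 * 0.078 * 6120.0
Step 4: Total = 3723.4 umol

3723.4


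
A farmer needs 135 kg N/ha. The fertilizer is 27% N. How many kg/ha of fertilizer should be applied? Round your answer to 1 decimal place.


Step 1: Fertilizer rate = target N / (N content / 100)
Step 2: Rate = 135 / (27 / 100)
Step 3: Rate = 135 / 0.27
Step 4: Rate = 500.0 kg/ha

500.0


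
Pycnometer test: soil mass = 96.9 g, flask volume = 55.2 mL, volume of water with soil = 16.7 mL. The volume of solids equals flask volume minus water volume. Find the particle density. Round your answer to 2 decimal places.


Step 1: Volume of solids = flask volume - water volume with soil
Step 2: V_solids = 55.2 - 16.7 = 38.5 mL
Step 3: Particle density = mass / V_solids = 96.9 / 38.5 = 2.52 g/cm^3

2.52


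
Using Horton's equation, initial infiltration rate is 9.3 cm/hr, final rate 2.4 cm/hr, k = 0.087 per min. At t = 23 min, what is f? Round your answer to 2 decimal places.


Step 1: f = fc + (f0 - fc) * exp(-k * t)
Step 2: exp(-0.087 * 23) = 0.1352
Step 3: f = 2.4 + (9.3 - 2.4) * 0.1352
Step 4: f = 2.4 + 6.9 * 0.1352
Step 5: f = 3.33 cm/hr

3.33


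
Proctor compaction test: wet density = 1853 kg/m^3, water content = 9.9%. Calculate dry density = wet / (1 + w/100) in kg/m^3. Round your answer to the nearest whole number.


Step 1: Dry density = wet density / (1 + w/100)
Step 2: Dry density = 1853 / (1 + 9.9/100)
Step 3: Dry density = 1853 / 1.099
Step 4: Dry density = 1686 kg/m^3

1686


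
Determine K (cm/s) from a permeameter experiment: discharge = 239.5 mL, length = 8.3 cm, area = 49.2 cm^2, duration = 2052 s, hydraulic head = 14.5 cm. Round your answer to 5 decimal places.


Step 1: K = Q * L / (A * t * h)
Step 2: Numerator = 239.5 * 8.3 = 1987.85
Step 3: Denominator = 49.2 * 2052 * 14.5 = 1463896.8
Step 4: K = 1987.85 / 1463896.8 = 0.00136 cm/s

0.00136


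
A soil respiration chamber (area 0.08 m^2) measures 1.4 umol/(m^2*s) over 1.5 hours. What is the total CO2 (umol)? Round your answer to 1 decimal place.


Step 1: Convert time to seconds: 1.5 hr * 3600 = 5400.0 s
Step 2: Total = flux * area * time_s
Step 3: Total = 1.4 * 0.08 * 5400.0
Step 4: Total = 604.8 umol

604.8


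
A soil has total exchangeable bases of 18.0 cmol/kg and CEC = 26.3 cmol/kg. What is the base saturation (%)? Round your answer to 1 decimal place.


Step 1: BS = 100 * (sum of bases) / CEC
Step 2: BS = 100 * 18.0 / 26.3
Step 3: BS = 68.4%

68.4


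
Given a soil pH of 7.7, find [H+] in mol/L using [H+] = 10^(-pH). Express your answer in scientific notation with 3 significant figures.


Step 1: [H+] = 10^(-pH)
Step 2: [H+] = 10^(-7.7)
Step 3: [H+] = 2.00e-08 mol/L

2.00e-08


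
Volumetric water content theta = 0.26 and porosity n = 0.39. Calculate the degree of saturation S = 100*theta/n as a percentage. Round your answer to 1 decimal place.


Step 1: S = 100 * theta_v / n
Step 2: S = 100 * 0.26 / 0.39
Step 3: S = 66.7%

66.7


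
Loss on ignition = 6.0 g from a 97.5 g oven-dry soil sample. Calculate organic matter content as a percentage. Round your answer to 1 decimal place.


Step 1: OM% = 100 * LOI / sample mass
Step 2: OM = 100 * 6.0 / 97.5
Step 3: OM = 6.2%

6.2


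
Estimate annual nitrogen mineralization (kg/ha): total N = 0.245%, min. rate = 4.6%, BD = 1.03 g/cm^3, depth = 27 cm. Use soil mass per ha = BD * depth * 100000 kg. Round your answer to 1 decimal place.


Step 1: Soil mass per ha = BD * depth * 100000 = 1.03 * 27 * 100000 = 2781000 kg
Step 2: Total N pool = soil mass * N%/100 = 2781000 * 0.245/100 = 6813.45 kg/ha
Step 3: N mineralized = N pool * rate%/100 = 6813.45 * 4.6/100 = 313.4 kg/ha/yr

313.4


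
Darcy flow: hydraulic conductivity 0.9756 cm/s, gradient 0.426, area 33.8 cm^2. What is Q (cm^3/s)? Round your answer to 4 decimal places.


Step 1: Apply Darcy's law: Q = K * i * A
Step 2: Q = 0.9756 * 0.426 * 33.8
Step 3: Q = 14.0475 cm^3/s

14.0475


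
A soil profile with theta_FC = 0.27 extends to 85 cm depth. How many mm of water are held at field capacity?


Step 1: Water (mm) = theta_FC * depth (cm) * 10
Step 2: Water = 0.27 * 85 * 10
Step 3: Water = 229.5 mm

229.5


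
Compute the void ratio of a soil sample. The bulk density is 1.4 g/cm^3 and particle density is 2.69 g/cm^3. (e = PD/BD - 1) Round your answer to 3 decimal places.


Step 1: e = PD / BD - 1
Step 2: e = 2.69 / 1.4 - 1
Step 3: e = 1.92143 - 1
Step 4: e = 0.921

0.921


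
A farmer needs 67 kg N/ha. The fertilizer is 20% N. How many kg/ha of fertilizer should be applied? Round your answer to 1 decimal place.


Step 1: Fertilizer rate = target N / (N content / 100)
Step 2: Rate = 67 / (20 / 100)
Step 3: Rate = 67 / 0.2
Step 4: Rate = 335.0 kg/ha

335.0


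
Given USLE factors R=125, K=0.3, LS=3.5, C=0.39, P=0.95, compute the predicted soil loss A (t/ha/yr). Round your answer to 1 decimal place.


Step 1: A = R * K * LS * C * P
Step 2: R * K = 125 * 0.3 = 37.5
Step 3: (R*K) * LS = 37.5 * 3.5 = 131.25
Step 4: * C * P = 131.25 * 0.39 * 0.95 = 48.6
Step 5: A = 48.6 t/(ha*yr)

48.6


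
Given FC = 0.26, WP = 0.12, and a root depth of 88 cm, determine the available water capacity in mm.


Step 1: Available water = (FC - WP) * depth * 10
Step 2: AW = (0.26 - 0.12) * 88 * 10
Step 3: AW = 0.14 * 88 * 10
Step 4: AW = 123.2 mm

123.2


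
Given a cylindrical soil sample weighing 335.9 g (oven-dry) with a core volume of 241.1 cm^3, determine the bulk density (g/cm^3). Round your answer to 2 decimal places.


Step 1: Identify the formula: BD = dry mass / volume
Step 2: Substitute values: BD = 335.9 / 241.1
Step 3: BD = 1.39 g/cm^3

1.39


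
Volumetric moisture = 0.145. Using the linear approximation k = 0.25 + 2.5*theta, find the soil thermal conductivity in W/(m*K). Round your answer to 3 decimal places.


Step 1: k = 0.25 + 2.5 * theta
Step 2: k = 0.25 + 2.5 * 0.145
Step 3: k = 0.25 + 0.363
Step 4: k = 0.613 W/(m*K)

0.613


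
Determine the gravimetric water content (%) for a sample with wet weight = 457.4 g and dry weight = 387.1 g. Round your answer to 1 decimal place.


Step 1: Water mass = wet - dry = 457.4 - 387.1 = 70.3 g
Step 2: w = 100 * water mass / dry mass
Step 3: w = 100 * 70.3 / 387.1 = 18.2%

18.2


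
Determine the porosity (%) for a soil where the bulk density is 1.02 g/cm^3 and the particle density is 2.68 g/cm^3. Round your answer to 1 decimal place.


Step 1: Formula: n = 100 * (1 - BD / PD)
Step 2: n = 100 * (1 - 1.02 / 2.68)
Step 3: n = 100 * (1 - 0.3806)
Step 4: n = 61.9%

61.9


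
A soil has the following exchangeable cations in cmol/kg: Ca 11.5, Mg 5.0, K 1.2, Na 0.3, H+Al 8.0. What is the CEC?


Step 1: CEC = Ca + Mg + K + Na + (H+Al)
Step 2: CEC = 11.5 + 5.0 + 1.2 + 0.3 + 8.0
Step 3: CEC = 26.0 cmol/kg

26.0


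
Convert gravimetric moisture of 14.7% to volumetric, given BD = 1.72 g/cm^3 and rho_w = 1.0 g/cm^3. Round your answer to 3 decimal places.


Step 1: theta = (w / 100) * BD / rho_w
Step 2: theta = (14.7 / 100) * 1.72 / 1.0
Step 3: theta = 0.147 * 1.72
Step 4: theta = 0.253

0.253


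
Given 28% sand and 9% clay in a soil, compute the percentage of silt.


Step 1: sand + silt + clay = 100%
Step 2: silt = 100 - sand - clay
Step 3: silt = 100 - 28 - 9
Step 4: silt = 63%

63


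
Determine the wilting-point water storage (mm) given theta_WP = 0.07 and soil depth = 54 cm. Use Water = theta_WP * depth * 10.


Step 1: Water (mm) = theta_WP * depth * 10
Step 2: Water = 0.07 * 54 * 10
Step 3: Water = 37.8 mm

37.8


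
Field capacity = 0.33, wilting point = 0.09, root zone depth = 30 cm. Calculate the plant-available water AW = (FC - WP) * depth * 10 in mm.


Step 1: Available water = (FC - WP) * depth * 10
Step 2: AW = (0.33 - 0.09) * 30 * 10
Step 3: AW = 0.24 * 30 * 10
Step 4: AW = 72.0 mm

72.0


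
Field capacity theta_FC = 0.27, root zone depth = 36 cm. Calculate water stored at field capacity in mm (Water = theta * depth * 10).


Step 1: Water (mm) = theta_FC * depth (cm) * 10
Step 2: Water = 0.27 * 36 * 10
Step 3: Water = 97.2 mm

97.2


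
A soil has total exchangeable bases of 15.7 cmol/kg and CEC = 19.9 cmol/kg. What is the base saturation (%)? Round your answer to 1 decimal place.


Step 1: BS = 100 * (sum of bases) / CEC
Step 2: BS = 100 * 15.7 / 19.9
Step 3: BS = 78.9%

78.9


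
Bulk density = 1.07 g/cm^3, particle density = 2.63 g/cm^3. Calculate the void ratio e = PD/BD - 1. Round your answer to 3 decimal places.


Step 1: e = PD / BD - 1
Step 2: e = 2.63 / 1.07 - 1
Step 3: e = 2.45794 - 1
Step 4: e = 1.458

1.458


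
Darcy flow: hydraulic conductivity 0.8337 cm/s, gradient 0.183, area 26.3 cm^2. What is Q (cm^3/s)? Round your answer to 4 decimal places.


Step 1: Apply Darcy's law: Q = K * i * A
Step 2: Q = 0.8337 * 0.183 * 26.3
Step 3: Q = 4.0125 cm^3/s

4.0125


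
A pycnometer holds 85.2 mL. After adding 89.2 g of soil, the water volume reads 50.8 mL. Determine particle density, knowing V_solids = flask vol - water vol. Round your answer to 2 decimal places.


Step 1: Volume of solids = flask volume - water volume with soil
Step 2: V_solids = 85.2 - 50.8 = 34.4 mL
Step 3: Particle density = mass / V_solids = 89.2 / 34.4 = 2.59 g/cm^3

2.59


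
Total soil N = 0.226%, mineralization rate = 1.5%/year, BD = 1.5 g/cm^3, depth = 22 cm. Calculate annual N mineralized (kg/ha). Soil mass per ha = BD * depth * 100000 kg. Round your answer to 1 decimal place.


Step 1: Soil mass per ha = BD * depth * 100000 = 1.5 * 22 * 100000 = 3300000 kg
Step 2: Total N pool = soil mass * N%/100 = 3300000 * 0.226/100 = 7458.0 kg/ha
Step 3: N mineralized = N pool * rate%/100 = 7458.0 * 1.5/100 = 111.9 kg/ha/yr

111.9


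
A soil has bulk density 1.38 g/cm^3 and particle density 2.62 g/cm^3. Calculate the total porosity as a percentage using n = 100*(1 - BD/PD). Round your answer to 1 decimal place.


Step 1: Formula: n = 100 * (1 - BD / PD)
Step 2: n = 100 * (1 - 1.38 / 2.62)
Step 3: n = 100 * (1 - 0.52672)
Step 4: n = 47.3%

47.3


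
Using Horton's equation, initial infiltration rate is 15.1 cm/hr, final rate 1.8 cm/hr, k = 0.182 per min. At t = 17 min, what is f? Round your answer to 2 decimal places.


Step 1: f = fc + (f0 - fc) * exp(-k * t)
Step 2: exp(-0.182 * 17) = 0.04532
Step 3: f = 1.8 + (15.1 - 1.8) * 0.04532
Step 4: f = 1.8 + 13.3 * 0.04532
Step 5: f = 2.4 cm/hr

2.4


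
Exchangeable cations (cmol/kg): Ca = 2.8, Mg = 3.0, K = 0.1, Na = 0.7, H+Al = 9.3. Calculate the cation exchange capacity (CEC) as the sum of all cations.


Step 1: CEC = Ca + Mg + K + Na + (H+Al)
Step 2: CEC = 2.8 + 3.0 + 0.1 + 0.7 + 9.3
Step 3: CEC = 15.9 cmol/kg

15.9


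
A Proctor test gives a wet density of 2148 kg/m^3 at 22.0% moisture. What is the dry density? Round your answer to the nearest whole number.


Step 1: Dry density = wet density / (1 + w/100)
Step 2: Dry density = 2148 / (1 + 22.0/100)
Step 3: Dry density = 2148 / 1.22
Step 4: Dry density = 1761 kg/m^3

1761


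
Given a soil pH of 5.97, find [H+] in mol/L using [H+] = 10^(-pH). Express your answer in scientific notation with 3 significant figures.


Step 1: [H+] = 10^(-pH)
Step 2: [H+] = 10^(-5.97)
Step 3: [H+] = 1.07e-06 mol/L

1.07e-06


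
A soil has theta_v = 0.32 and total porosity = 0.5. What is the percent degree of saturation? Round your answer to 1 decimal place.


Step 1: S = 100 * theta_v / n
Step 2: S = 100 * 0.32 / 0.5
Step 3: S = 64.0%

64.0


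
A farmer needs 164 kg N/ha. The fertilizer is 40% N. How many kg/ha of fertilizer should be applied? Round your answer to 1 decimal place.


Step 1: Fertilizer rate = target N / (N content / 100)
Step 2: Rate = 164 / (40 / 100)
Step 3: Rate = 164 / 0.4
Step 4: Rate = 410.0 kg/ha

410.0


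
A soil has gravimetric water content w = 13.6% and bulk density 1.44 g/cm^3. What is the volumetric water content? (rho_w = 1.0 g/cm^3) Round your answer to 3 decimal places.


Step 1: theta = (w / 100) * BD / rho_w
Step 2: theta = (13.6 / 100) * 1.44 / 1.0
Step 3: theta = 0.136 * 1.44
Step 4: theta = 0.196

0.196


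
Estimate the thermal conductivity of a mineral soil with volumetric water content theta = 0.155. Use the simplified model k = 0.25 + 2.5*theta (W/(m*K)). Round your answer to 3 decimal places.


Step 1: k = 0.25 + 2.5 * theta
Step 2: k = 0.25 + 2.5 * 0.155
Step 3: k = 0.25 + 0.388
Step 4: k = 0.638 W/(m*K)

0.638


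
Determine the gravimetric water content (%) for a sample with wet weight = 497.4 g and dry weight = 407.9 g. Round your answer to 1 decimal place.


Step 1: Water mass = wet - dry = 497.4 - 407.9 = 89.5 g
Step 2: w = 100 * water mass / dry mass
Step 3: w = 100 * 89.5 / 407.9 = 21.9%

21.9


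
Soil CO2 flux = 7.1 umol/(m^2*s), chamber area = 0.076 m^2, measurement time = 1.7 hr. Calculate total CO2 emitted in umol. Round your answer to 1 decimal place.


Step 1: Convert time to seconds: 1.7 hr * 3600 = 6120.0 s
Step 2: Total = flux * area * time_s
Step 3: Total = 7.1 * 0.076 * 6120.0
Step 4: Total = 3302.4 umol

3302.4


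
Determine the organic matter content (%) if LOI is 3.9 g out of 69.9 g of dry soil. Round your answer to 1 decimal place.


Step 1: OM% = 100 * LOI / sample mass
Step 2: OM = 100 * 3.9 / 69.9
Step 3: OM = 5.6%

5.6


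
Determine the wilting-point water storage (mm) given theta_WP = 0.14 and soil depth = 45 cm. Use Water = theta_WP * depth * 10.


Step 1: Water (mm) = theta_WP * depth * 10
Step 2: Water = 0.14 * 45 * 10
Step 3: Water = 63.0 mm

63.0


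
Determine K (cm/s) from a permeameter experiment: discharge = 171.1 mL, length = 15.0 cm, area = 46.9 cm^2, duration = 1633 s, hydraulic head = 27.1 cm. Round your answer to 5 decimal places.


Step 1: K = Q * L / (A * t * h)
Step 2: Numerator = 171.1 * 15.0 = 2566.5
Step 3: Denominator = 46.9 * 1633 * 27.1 = 2075526.67
Step 4: K = 2566.5 / 2075526.67 = 0.00124 cm/s

0.00124


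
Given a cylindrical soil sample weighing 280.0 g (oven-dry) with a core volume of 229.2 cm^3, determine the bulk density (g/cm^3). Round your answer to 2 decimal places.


Step 1: Identify the formula: BD = dry mass / volume
Step 2: Substitute values: BD = 280.0 / 229.2
Step 3: BD = 1.22 g/cm^3

1.22


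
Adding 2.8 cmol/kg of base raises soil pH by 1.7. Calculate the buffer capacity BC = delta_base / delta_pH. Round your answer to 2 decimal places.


Step 1: BC = change in base / change in pH
Step 2: BC = 2.8 / 1.7
Step 3: BC = 1.65 cmol/(kg*pH unit)

1.65


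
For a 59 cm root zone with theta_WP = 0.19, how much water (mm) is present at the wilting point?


Step 1: Water (mm) = theta_WP * depth * 10
Step 2: Water = 0.19 * 59 * 10
Step 3: Water = 112.1 mm

112.1


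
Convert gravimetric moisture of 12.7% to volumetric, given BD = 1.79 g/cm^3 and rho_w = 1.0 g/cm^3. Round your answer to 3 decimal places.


Step 1: theta = (w / 100) * BD / rho_w
Step 2: theta = (12.7 / 100) * 1.79 / 1.0
Step 3: theta = 0.127 * 1.79
Step 4: theta = 0.227

0.227


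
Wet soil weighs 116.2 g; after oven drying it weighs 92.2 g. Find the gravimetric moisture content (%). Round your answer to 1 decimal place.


Step 1: Water mass = wet - dry = 116.2 - 92.2 = 24.0 g
Step 2: w = 100 * water mass / dry mass
Step 3: w = 100 * 24.0 / 92.2 = 26.0%

26.0


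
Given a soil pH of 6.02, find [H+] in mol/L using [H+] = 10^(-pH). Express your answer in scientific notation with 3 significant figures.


Step 1: [H+] = 10^(-pH)
Step 2: [H+] = 10^(-6.02)
Step 3: [H+] = 9.55e-07 mol/L

9.55e-07


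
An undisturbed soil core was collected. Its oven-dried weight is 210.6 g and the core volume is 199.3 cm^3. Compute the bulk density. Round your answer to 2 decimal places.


Step 1: Identify the formula: BD = dry mass / volume
Step 2: Substitute values: BD = 210.6 / 199.3
Step 3: BD = 1.06 g/cm^3

1.06


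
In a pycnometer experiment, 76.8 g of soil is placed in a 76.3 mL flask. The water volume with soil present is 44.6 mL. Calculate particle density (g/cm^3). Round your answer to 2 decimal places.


Step 1: Volume of solids = flask volume - water volume with soil
Step 2: V_solids = 76.3 - 44.6 = 31.7 mL
Step 3: Particle density = mass / V_solids = 76.8 / 31.7 = 2.42 g/cm^3

2.42


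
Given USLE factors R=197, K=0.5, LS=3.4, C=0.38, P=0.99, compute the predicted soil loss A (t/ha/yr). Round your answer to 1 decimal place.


Step 1: A = R * K * LS * C * P
Step 2: R * K = 197 * 0.5 = 98.5
Step 3: (R*K) * LS = 98.5 * 3.4 = 334.9
Step 4: * C * P = 334.9 * 0.38 * 0.99 = 126.0
Step 5: A = 126.0 t/(ha*yr)

126.0


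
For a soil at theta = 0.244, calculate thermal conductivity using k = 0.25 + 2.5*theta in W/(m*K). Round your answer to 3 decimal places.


Step 1: k = 0.25 + 2.5 * theta
Step 2: k = 0.25 + 2.5 * 0.244
Step 3: k = 0.25 + 0.61
Step 4: k = 0.86 W/(m*K)

0.86


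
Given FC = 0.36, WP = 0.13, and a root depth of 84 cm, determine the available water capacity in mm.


Step 1: Available water = (FC - WP) * depth * 10
Step 2: AW = (0.36 - 0.13) * 84 * 10
Step 3: AW = 0.23 * 84 * 10
Step 4: AW = 193.2 mm

193.2


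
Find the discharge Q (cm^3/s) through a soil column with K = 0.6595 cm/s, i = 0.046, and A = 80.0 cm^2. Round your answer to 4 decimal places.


Step 1: Apply Darcy's law: Q = K * i * A
Step 2: Q = 0.6595 * 0.046 * 80.0
Step 3: Q = 2.427 cm^3/s

2.427


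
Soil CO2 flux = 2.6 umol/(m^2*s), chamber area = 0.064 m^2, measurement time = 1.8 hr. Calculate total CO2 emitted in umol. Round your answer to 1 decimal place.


Step 1: Convert time to seconds: 1.8 hr * 3600 = 6480.0 s
Step 2: Total = flux * area * time_s
Step 3: Total = 2.6 * 0.064 * 6480.0
Step 4: Total = 1078.3 umol

1078.3


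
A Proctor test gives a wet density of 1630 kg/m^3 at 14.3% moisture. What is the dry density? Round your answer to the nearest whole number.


Step 1: Dry density = wet density / (1 + w/100)
Step 2: Dry density = 1630 / (1 + 14.3/100)
Step 3: Dry density = 1630 / 1.143
Step 4: Dry density = 1426 kg/m^3

1426


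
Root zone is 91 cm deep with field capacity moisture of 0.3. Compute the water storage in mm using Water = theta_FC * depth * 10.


Step 1: Water (mm) = theta_FC * depth (cm) * 10
Step 2: Water = 0.3 * 91 * 10
Step 3: Water = 273.0 mm

273.0


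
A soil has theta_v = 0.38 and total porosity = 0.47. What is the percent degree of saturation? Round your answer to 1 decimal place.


Step 1: S = 100 * theta_v / n
Step 2: S = 100 * 0.38 / 0.47
Step 3: S = 80.9%

80.9


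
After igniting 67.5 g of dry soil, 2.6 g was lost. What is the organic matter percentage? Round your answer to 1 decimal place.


Step 1: OM% = 100 * LOI / sample mass
Step 2: OM = 100 * 2.6 / 67.5
Step 3: OM = 3.9%

3.9


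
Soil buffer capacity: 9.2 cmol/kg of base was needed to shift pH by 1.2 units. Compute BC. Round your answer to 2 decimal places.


Step 1: BC = change in base / change in pH
Step 2: BC = 9.2 / 1.2
Step 3: BC = 7.67 cmol/(kg*pH unit)

7.67


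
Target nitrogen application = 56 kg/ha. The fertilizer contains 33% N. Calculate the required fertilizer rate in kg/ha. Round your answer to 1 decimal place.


Step 1: Fertilizer rate = target N / (N content / 100)
Step 2: Rate = 56 / (33 / 100)
Step 3: Rate = 56 / 0.33
Step 4: Rate = 169.7 kg/ha

169.7


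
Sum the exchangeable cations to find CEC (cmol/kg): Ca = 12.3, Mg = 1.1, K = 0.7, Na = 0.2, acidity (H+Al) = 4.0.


Step 1: CEC = Ca + Mg + K + Na + (H+Al)
Step 2: CEC = 12.3 + 1.1 + 0.7 + 0.2 + 4.0
Step 3: CEC = 18.3 cmol/kg

18.3


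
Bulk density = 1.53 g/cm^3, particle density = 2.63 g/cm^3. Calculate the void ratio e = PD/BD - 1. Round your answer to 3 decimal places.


Step 1: e = PD / BD - 1
Step 2: e = 2.63 / 1.53 - 1
Step 3: e = 1.71895 - 1
Step 4: e = 0.719

0.719


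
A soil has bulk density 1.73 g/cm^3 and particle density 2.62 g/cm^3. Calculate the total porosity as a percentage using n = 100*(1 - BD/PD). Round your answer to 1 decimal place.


Step 1: Formula: n = 100 * (1 - BD / PD)
Step 2: n = 100 * (1 - 1.73 / 2.62)
Step 3: n = 100 * (1 - 0.66031)
Step 4: n = 34.0%

34.0


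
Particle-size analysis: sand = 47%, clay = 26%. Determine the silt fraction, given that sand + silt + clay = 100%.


Step 1: sand + silt + clay = 100%
Step 2: silt = 100 - sand - clay
Step 3: silt = 100 - 47 - 26
Step 4: silt = 27%

27


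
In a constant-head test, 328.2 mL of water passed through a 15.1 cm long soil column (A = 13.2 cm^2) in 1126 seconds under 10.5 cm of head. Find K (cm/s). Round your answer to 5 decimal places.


Step 1: K = Q * L / (A * t * h)
Step 2: Numerator = 328.2 * 15.1 = 4955.82
Step 3: Denominator = 13.2 * 1126 * 10.5 = 156063.6
Step 4: K = 4955.82 / 156063.6 = 0.03176 cm/s

0.03176


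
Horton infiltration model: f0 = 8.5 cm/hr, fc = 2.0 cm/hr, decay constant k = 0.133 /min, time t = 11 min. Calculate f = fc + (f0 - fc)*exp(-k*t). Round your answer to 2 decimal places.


Step 1: f = fc + (f0 - fc) * exp(-k * t)
Step 2: exp(-0.133 * 11) = 0.231541
Step 3: f = 2.0 + (8.5 - 2.0) * 0.231541
Step 4: f = 2.0 + 6.5 * 0.231541
Step 5: f = 3.51 cm/hr

3.51


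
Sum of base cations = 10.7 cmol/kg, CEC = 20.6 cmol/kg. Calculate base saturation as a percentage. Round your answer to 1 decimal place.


Step 1: BS = 100 * (sum of bases) / CEC
Step 2: BS = 100 * 10.7 / 20.6
Step 3: BS = 51.9%

51.9


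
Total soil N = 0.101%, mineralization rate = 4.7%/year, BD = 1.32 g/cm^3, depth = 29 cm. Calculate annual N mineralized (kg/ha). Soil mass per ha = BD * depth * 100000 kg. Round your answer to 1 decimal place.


Step 1: Soil mass per ha = BD * depth * 100000 = 1.32 * 29 * 100000 = 3828000 kg
Step 2: Total N pool = soil mass * N%/100 = 3828000 * 0.101/100 = 3866.28 kg/ha
Step 3: N mineralized = N pool * rate%/100 = 3866.28 * 4.7/100 = 181.7 kg/ha/yr

181.7


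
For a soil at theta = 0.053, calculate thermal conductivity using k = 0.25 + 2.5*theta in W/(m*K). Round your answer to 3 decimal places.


Step 1: k = 0.25 + 2.5 * theta
Step 2: k = 0.25 + 2.5 * 0.053
Step 3: k = 0.25 + 0.133
Step 4: k = 0.383 W/(m*K)

0.383


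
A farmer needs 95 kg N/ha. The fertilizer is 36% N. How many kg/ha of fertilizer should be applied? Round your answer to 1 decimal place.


Step 1: Fertilizer rate = target N / (N content / 100)
Step 2: Rate = 95 / (36 / 100)
Step 3: Rate = 95 / 0.36
Step 4: Rate = 263.9 kg/ha

263.9


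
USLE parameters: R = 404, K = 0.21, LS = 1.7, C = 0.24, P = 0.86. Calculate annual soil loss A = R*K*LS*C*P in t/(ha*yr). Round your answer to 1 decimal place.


Step 1: A = R * K * LS * C * P
Step 2: R * K = 404 * 0.21 = 84.84
Step 3: (R*K) * LS = 84.84 * 1.7 = 144.228
Step 4: * C * P = 144.228 * 0.24 * 0.86 = 29.8
Step 5: A = 29.8 t/(ha*yr)

29.8


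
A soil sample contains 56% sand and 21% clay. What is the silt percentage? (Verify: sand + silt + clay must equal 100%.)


Step 1: sand + silt + clay = 100%
Step 2: silt = 100 - sand - clay
Step 3: silt = 100 - 56 - 21
Step 4: silt = 23%

23


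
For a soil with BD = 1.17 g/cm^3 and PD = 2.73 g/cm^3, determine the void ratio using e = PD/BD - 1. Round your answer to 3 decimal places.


Step 1: e = PD / BD - 1
Step 2: e = 2.73 / 1.17 - 1
Step 3: e = 2.33333 - 1
Step 4: e = 1.333

1.333


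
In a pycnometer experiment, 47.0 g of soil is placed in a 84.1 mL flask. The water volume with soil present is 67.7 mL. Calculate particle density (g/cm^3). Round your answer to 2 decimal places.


Step 1: Volume of solids = flask volume - water volume with soil
Step 2: V_solids = 84.1 - 67.7 = 16.4 mL
Step 3: Particle density = mass / V_solids = 47.0 / 16.4 = 2.87 g/cm^3

2.87


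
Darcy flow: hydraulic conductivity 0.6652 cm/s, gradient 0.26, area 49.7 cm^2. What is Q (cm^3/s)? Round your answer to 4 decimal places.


Step 1: Apply Darcy's law: Q = K * i * A
Step 2: Q = 0.6652 * 0.26 * 49.7
Step 3: Q = 8.5957 cm^3/s

8.5957


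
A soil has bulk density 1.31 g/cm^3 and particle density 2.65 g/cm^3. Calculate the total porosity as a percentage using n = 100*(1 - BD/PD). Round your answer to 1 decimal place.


Step 1: Formula: n = 100 * (1 - BD / PD)
Step 2: n = 100 * (1 - 1.31 / 2.65)
Step 3: n = 100 * (1 - 0.49434)
Step 4: n = 50.6%

50.6


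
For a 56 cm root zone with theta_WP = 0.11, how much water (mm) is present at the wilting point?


Step 1: Water (mm) = theta_WP * depth * 10
Step 2: Water = 0.11 * 56 * 10
Step 3: Water = 61.6 mm

61.6


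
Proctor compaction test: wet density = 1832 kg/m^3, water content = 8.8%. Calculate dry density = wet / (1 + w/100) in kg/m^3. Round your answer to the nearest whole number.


Step 1: Dry density = wet density / (1 + w/100)
Step 2: Dry density = 1832 / (1 + 8.8/100)
Step 3: Dry density = 1832 / 1.088
Step 4: Dry density = 1684 kg/m^3

1684


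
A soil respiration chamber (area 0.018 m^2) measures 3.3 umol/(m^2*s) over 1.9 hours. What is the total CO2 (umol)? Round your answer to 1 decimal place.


Step 1: Convert time to seconds: 1.9 hr * 3600 = 6840.0 s
Step 2: Total = flux * area * time_s
Step 3: Total = 3.3 * 0.018 * 6840.0
Step 4: Total = 406.3 umol

406.3


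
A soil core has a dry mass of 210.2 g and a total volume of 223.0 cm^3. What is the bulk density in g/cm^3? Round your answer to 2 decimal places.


Step 1: Identify the formula: BD = dry mass / volume
Step 2: Substitute values: BD = 210.2 / 223.0
Step 3: BD = 0.94 g/cm^3

0.94


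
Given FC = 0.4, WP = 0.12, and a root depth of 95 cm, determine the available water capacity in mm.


Step 1: Available water = (FC - WP) * depth * 10
Step 2: AW = (0.4 - 0.12) * 95 * 10
Step 3: AW = 0.28 * 95 * 10
Step 4: AW = 266.0 mm

266.0


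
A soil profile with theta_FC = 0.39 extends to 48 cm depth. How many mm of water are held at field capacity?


Step 1: Water (mm) = theta_FC * depth (cm) * 10
Step 2: Water = 0.39 * 48 * 10
Step 3: Water = 187.2 mm

187.2


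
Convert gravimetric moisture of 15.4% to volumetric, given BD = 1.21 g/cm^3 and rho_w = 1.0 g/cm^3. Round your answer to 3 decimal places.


Step 1: theta = (w / 100) * BD / rho_w
Step 2: theta = (15.4 / 100) * 1.21 / 1.0
Step 3: theta = 0.154 * 1.21
Step 4: theta = 0.186

0.186


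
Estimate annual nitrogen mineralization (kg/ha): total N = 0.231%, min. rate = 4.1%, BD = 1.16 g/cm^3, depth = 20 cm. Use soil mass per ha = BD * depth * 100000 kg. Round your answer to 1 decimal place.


Step 1: Soil mass per ha = BD * depth * 100000 = 1.16 * 20 * 100000 = 2320000 kg
Step 2: Total N pool = soil mass * N%/100 = 2320000 * 0.231/100 = 5359.2 kg/ha
Step 3: N mineralized = N pool * rate%/100 = 5359.2 * 4.1/100 = 219.7 kg/ha/yr

219.7


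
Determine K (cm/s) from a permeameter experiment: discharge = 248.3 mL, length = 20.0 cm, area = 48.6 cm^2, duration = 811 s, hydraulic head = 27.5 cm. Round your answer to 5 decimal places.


Step 1: K = Q * L / (A * t * h)
Step 2: Numerator = 248.3 * 20.0 = 4966.0
Step 3: Denominator = 48.6 * 811 * 27.5 = 1083901.5
Step 4: K = 4966.0 / 1083901.5 = 0.00458 cm/s

0.00458


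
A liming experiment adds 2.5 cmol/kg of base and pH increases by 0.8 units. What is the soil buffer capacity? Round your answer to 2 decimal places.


Step 1: BC = change in base / change in pH
Step 2: BC = 2.5 / 0.8
Step 3: BC = 3.13 cmol/(kg*pH unit)

3.13


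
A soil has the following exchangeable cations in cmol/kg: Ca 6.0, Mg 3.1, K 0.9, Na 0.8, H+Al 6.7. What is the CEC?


Step 1: CEC = Ca + Mg + K + Na + (H+Al)
Step 2: CEC = 6.0 + 3.1 + 0.9 + 0.8 + 6.7
Step 3: CEC = 17.5 cmol/kg

17.5


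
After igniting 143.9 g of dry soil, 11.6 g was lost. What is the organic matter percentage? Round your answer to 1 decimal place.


Step 1: OM% = 100 * LOI / sample mass
Step 2: OM = 100 * 11.6 / 143.9
Step 3: OM = 8.1%

8.1


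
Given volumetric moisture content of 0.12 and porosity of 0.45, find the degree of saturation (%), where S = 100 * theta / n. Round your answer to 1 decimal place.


Step 1: S = 100 * theta_v / n
Step 2: S = 100 * 0.12 / 0.45
Step 3: S = 26.7%

26.7


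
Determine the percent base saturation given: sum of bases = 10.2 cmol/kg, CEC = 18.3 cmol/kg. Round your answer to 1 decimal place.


Step 1: BS = 100 * (sum of bases) / CEC
Step 2: BS = 100 * 10.2 / 18.3
Step 3: BS = 55.7%

55.7


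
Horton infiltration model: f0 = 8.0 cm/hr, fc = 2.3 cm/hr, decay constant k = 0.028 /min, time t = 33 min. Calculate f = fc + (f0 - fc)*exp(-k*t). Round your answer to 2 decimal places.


Step 1: f = fc + (f0 - fc) * exp(-k * t)
Step 2: exp(-0.028 * 33) = 0.396928
Step 3: f = 2.3 + (8.0 - 2.3) * 0.396928
Step 4: f = 2.3 + 5.7 * 0.396928
Step 5: f = 4.56 cm/hr

4.56


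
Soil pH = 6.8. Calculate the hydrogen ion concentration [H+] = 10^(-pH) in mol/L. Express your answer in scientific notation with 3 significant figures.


Step 1: [H+] = 10^(-pH)
Step 2: [H+] = 10^(-6.8)
Step 3: [H+] = 1.58e-07 mol/L

1.58e-07


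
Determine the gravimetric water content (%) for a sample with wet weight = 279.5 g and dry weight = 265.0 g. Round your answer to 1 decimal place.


Step 1: Water mass = wet - dry = 279.5 - 265.0 = 14.5 g
Step 2: w = 100 * water mass / dry mass
Step 3: w = 100 * 14.5 / 265.0 = 5.5%

5.5


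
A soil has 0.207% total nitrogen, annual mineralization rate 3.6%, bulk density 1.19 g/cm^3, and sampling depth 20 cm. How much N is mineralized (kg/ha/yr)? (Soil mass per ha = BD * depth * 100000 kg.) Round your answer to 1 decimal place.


Step 1: Soil mass per ha = BD * depth * 100000 = 1.19 * 20 * 100000 = 2380000 kg
Step 2: Total N pool = soil mass * N%/100 = 2380000 * 0.207/100 = 4926.6 kg/ha
Step 3: N mineralized = N pool * rate%/100 = 4926.6 * 3.6/100 = 177.4 kg/ha/yr

177.4


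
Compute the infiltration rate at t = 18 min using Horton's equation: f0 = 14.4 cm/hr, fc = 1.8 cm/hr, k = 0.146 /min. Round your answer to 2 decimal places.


Step 1: f = fc + (f0 - fc) * exp(-k * t)
Step 2: exp(-0.146 * 18) = 0.072223
Step 3: f = 1.8 + (14.4 - 1.8) * 0.072223
Step 4: f = 1.8 + 12.6 * 0.072223
Step 5: f = 2.71 cm/hr

2.71


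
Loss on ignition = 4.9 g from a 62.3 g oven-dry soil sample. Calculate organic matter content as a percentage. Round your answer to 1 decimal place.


Step 1: OM% = 100 * LOI / sample mass
Step 2: OM = 100 * 4.9 / 62.3
Step 3: OM = 7.9%

7.9


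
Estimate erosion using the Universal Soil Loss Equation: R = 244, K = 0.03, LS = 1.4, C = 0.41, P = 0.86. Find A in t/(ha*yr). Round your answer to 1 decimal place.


Step 1: A = R * K * LS * C * P
Step 2: R * K = 244 * 0.03 = 7.32
Step 3: (R*K) * LS = 7.32 * 1.4 = 10.248
Step 4: * C * P = 10.248 * 0.41 * 0.86 = 3.6
Step 5: A = 3.6 t/(ha*yr)

3.6


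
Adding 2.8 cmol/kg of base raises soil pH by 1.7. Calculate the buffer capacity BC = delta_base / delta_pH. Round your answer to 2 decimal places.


Step 1: BC = change in base / change in pH
Step 2: BC = 2.8 / 1.7
Step 3: BC = 1.65 cmol/(kg*pH unit)

1.65


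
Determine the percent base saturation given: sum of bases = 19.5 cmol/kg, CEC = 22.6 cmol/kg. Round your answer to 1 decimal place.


Step 1: BS = 100 * (sum of bases) / CEC
Step 2: BS = 100 * 19.5 / 22.6
Step 3: BS = 86.3%

86.3


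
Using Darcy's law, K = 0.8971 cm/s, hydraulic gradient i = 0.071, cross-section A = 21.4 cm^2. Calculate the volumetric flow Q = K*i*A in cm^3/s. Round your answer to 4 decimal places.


Step 1: Apply Darcy's law: Q = K * i * A
Step 2: Q = 0.8971 * 0.071 * 21.4
Step 3: Q = 1.3631 cm^3/s

1.3631


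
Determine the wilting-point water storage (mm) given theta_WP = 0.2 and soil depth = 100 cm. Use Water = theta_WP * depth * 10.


Step 1: Water (mm) = theta_WP * depth * 10
Step 2: Water = 0.2 * 100 * 10
Step 3: Water = 200.0 mm

200.0


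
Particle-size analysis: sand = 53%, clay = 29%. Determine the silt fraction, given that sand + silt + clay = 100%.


Step 1: sand + silt + clay = 100%
Step 2: silt = 100 - sand - clay
Step 3: silt = 100 - 53 - 29
Step 4: silt = 18%

18


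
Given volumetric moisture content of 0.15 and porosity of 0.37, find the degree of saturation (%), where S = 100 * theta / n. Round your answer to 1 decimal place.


Step 1: S = 100 * theta_v / n
Step 2: S = 100 * 0.15 / 0.37
Step 3: S = 40.5%

40.5


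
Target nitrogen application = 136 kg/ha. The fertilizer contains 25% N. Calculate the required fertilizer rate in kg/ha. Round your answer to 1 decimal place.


Step 1: Fertilizer rate = target N / (N content / 100)
Step 2: Rate = 136 / (25 / 100)
Step 3: Rate = 136 / 0.25
Step 4: Rate = 544.0 kg/ha

544.0


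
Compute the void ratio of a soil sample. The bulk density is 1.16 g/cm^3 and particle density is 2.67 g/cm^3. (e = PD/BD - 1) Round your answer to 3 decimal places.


Step 1: e = PD / BD - 1
Step 2: e = 2.67 / 1.16 - 1
Step 3: e = 2.30172 - 1
Step 4: e = 1.302

1.302


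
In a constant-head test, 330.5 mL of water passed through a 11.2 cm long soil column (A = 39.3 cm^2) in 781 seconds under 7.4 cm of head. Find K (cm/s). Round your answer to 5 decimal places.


Step 1: K = Q * L / (A * t * h)
Step 2: Numerator = 330.5 * 11.2 = 3701.6
Step 3: Denominator = 39.3 * 781 * 7.4 = 227130.42
Step 4: K = 3701.6 / 227130.42 = 0.0163 cm/s

0.0163


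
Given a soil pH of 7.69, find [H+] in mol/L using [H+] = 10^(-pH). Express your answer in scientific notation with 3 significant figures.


Step 1: [H+] = 10^(-pH)
Step 2: [H+] = 10^(-7.69)
Step 3: [H+] = 2.04e-08 mol/L

2.04e-08


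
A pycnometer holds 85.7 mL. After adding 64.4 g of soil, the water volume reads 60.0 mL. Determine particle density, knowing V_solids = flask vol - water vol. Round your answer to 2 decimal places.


Step 1: Volume of solids = flask volume - water volume with soil
Step 2: V_solids = 85.7 - 60.0 = 25.7 mL
Step 3: Particle density = mass / V_solids = 64.4 / 25.7 = 2.51 g/cm^3

2.51


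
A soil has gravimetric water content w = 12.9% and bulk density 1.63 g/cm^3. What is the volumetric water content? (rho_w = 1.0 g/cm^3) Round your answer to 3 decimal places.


Step 1: theta = (w / 100) * BD / rho_w
Step 2: theta = (12.9 / 100) * 1.63 / 1.0
Step 3: theta = 0.129 * 1.63
Step 4: theta = 0.21

0.21


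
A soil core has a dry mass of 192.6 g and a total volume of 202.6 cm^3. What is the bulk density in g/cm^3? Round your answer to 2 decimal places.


Step 1: Identify the formula: BD = dry mass / volume
Step 2: Substitute values: BD = 192.6 / 202.6
Step 3: BD = 0.95 g/cm^3

0.95


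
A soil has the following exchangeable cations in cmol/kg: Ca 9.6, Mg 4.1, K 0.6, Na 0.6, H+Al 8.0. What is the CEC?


Step 1: CEC = Ca + Mg + K + Na + (H+Al)
Step 2: CEC = 9.6 + 4.1 + 0.6 + 0.6 + 8.0
Step 3: CEC = 22.9 cmol/kg

22.9


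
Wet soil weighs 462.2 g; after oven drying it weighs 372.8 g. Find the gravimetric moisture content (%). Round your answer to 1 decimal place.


Step 1: Water mass = wet - dry = 462.2 - 372.8 = 89.4 g
Step 2: w = 100 * water mass / dry mass
Step 3: w = 100 * 89.4 / 372.8 = 24.0%

24.0


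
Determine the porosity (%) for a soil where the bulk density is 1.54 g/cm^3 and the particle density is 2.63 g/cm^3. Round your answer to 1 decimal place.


Step 1: Formula: n = 100 * (1 - BD / PD)
Step 2: n = 100 * (1 - 1.54 / 2.63)
Step 3: n = 100 * (1 - 0.58555)
Step 4: n = 41.4%

41.4


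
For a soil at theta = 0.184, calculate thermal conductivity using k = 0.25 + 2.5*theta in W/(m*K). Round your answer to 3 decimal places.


Step 1: k = 0.25 + 2.5 * theta
Step 2: k = 0.25 + 2.5 * 0.184
Step 3: k = 0.25 + 0.46
Step 4: k = 0.71 W/(m*K)

0.71


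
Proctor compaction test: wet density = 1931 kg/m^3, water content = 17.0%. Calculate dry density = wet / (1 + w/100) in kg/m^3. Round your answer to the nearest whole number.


Step 1: Dry density = wet density / (1 + w/100)
Step 2: Dry density = 1931 / (1 + 17.0/100)
Step 3: Dry density = 1931 / 1.17
Step 4: Dry density = 1650 kg/m^3

1650


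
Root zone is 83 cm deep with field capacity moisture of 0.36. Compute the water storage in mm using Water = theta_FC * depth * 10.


Step 1: Water (mm) = theta_FC * depth (cm) * 10
Step 2: Water = 0.36 * 83 * 10
Step 3: Water = 298.8 mm

298.8


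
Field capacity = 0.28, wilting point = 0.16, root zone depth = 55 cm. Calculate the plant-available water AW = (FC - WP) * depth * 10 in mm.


Step 1: Available water = (FC - WP) * depth * 10
Step 2: AW = (0.28 - 0.16) * 55 * 10
Step 3: AW = 0.12 * 55 * 10
Step 4: AW = 66.0 mm

66.0
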